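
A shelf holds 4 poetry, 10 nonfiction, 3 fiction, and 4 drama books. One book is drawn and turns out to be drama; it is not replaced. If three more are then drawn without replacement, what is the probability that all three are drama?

With the first book removed, 3 drama remain out of 20.
P = 3/20 × 2/19 × 1/18 = 6/6840 = 1/1140.

1/1140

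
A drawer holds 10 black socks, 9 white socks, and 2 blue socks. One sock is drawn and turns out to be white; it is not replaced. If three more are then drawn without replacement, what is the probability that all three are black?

After the first draw, 10 of the remaining 20 socks are black.
P = 10/20 × 9/19 × 8/18 = 720/6840 = 2/19.

2/19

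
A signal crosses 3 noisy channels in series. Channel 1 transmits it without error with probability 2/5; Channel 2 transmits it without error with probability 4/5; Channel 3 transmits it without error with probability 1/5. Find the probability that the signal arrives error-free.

The events are sequential, so multiply the conditional probabilities:
P = 2/5 × 4/5 × 1/5 = 8/125.

8/125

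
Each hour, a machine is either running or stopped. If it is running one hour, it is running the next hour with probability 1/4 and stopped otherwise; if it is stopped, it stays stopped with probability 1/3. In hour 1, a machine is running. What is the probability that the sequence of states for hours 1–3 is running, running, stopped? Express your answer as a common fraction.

3/16

Hour 1 is given. For each transition, use the conditional probability from the current state:
P(running | running) = 1/4; P(stopped | running) = 3/4.
P = 1/4 × 3/4 = 3/16.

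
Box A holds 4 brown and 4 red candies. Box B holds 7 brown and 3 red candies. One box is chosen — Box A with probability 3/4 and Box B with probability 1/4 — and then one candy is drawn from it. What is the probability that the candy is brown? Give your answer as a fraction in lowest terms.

11/20

From Box A: P(brown) = 4/8.
From Box B: P(brown) = 7/10.
Total probability = (3/4)(4/8) + (1/4)(7/10) = 11/20.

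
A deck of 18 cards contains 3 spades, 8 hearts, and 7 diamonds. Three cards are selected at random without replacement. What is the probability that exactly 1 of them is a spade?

One ordering (a spade drawn first) has probability 3/18 × 15/17 × 14/16 = 630/4896 = 35/272.
There are C(3,1) = 3 such orderings, each equally likely, so P = 3 × 35/272 = 105/272.

105/272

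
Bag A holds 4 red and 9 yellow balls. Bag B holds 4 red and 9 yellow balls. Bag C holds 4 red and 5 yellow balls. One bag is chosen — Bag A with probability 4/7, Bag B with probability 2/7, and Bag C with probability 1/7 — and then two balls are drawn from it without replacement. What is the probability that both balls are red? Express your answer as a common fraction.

From Bag A: P(both red) = (4/13)(3/12) = 1/13.
From Bag B: P(both red) = (4/13)(3/12) = 1/13.
From Bag C: P(both red) = (4/9)(3/8) = 1/6.
Total probability = (4/7)(1/13) + (2/7)(1/13) + (1/7)(1/6) = 7/78.

7/78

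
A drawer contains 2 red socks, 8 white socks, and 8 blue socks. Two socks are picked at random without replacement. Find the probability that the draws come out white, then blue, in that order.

Multiply the probability of each draw given the previous ones:
P = 8/18 × 8/17 = 64/306 = 32/153.

32/153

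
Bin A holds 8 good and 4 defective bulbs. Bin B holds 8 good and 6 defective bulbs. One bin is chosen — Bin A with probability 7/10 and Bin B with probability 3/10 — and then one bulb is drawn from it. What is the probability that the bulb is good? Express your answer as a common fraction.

67/105

From Bin A: P(good) = 8/12.
From Bin B: P(good) = 8/14.
Total probability = (7/10)(8/12) + (3/10)(8/14) = 67/105.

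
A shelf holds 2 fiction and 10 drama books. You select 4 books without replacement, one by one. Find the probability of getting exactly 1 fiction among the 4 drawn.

16/33

One ordering (fiction drawn first) has probability 2/12 × 10/11 × 9/10 × 8/9 = 1440/11880 = 4/33.
There are C(4,1) = 4 such orderings, each equally likely, so P = 4 × 4/33 = 16/33.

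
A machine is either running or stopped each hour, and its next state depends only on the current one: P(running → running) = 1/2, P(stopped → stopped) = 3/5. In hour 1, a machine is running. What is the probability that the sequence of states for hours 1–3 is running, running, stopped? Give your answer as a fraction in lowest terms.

1/4

Hour 1 is given. For each transition, use the conditional probability from the current state:
P(running | running) = 1/2; P(stopped | running) = 1/2.
P = 1/2 × 1/2 = 1/4.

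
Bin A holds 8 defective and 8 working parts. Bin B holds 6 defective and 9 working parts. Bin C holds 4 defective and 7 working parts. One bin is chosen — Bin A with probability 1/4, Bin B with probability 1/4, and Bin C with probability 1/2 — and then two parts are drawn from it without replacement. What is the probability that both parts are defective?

From Bin A: P(both defective) = (8/16)(7/15) = 7/30.
From Bin B: P(both defective) = (6/15)(5/14) = 1/7.
From Bin C: P(both defective) = (4/11)(3/10) = 6/55.
Total probability = (1/4)(7/30) + (1/4)(1/7) + (1/2)(6/55) = 1373/9240.

1373/9240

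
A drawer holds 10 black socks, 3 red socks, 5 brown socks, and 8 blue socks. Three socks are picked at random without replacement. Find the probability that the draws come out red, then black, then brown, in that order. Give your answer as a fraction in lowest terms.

1/104

Multiply the probability of each draw given the previous ones:
P = 3/26 × 10/25 × 5/24 = 150/15600 = 1/104.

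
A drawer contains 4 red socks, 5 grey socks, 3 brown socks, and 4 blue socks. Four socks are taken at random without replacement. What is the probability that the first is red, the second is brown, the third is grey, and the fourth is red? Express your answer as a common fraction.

3/728

Chain rule:
P = 4/16 × 3/15 × 5/14 × 3/13 = 180/43680 = 3/728.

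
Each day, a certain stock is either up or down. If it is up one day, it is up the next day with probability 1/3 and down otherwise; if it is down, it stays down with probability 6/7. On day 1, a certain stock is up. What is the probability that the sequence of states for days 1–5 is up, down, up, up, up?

2/189

Day 1 is given. For each transition, use the conditional probability from the current state:
P(down | up) = 2/3; P(up | down) = 1/7; P(up | up) = 1/3; P(up | up) = 1/3.
P = 2/3 × 1/7 × 1/3 × 1/3 = 2/189.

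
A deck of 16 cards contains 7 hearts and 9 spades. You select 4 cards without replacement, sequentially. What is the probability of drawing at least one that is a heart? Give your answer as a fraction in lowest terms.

P(no hearts) = 9/16 × 8/15 × 7/14 × 6/13 = 3024/43680 = 9/130.
P(at least one) = 1 − 9/130 = 121/130.

121/130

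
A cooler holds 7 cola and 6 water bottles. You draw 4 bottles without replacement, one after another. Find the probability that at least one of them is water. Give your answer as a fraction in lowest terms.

136/143

P(no water) = 7/13 × 6/12 × 5/11 × 4/10 = 840/17160 = 7/143.
P(at least one) = 1 − 7/143 = 136/143.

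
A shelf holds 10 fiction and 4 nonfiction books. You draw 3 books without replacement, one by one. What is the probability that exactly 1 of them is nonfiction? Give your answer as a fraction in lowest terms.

45/91

One ordering (nonfiction drawn first) has probability 4/14 × 10/13 × 9/12 = 360/2184 = 15/91.
There are C(3,1) = 3 such orderings, each equally likely, so P = 3 × 15/91 = 45/91.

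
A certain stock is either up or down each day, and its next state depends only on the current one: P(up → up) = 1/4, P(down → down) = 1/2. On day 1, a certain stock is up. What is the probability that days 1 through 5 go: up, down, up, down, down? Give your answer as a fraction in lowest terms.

Day 1 is given. For each transition, use the conditional probability from the current state:
P(down | up) = 3/4; P(up | down) = 1/2; P(down | up) = 3/4; P(down | down) = 1/2.
P = 3/4 × 1/2 × 3/4 × 1/2 = 9/64.

9/64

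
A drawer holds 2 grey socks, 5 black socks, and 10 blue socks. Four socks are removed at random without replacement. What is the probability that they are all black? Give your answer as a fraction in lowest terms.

1/476

P(every draw is black) = 5/17 × 4/16 × 3/15 × 2/14 = 120/57120 = 1/476.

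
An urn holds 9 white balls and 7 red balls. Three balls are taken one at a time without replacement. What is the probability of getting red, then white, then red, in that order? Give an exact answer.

Multiply the probability of each draw given the previous ones:
P = 7/16 × 9/15 × 6/14 = 378/3360 = 9/80.

9/80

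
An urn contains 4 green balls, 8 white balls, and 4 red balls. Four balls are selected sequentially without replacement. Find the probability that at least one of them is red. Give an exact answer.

265/364

P(no red) = 12/16 × 11/15 × 10/14 × 9/13 = 11880/43680 = 99/364.
P(at least one) = 1 − 99/364 = 265/364.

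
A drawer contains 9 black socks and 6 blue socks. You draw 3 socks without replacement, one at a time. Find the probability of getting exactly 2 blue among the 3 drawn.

27/91

One ordering (blue drawn first) has probability 6/15 × 5/14 × 9/13 = 270/2730 = 9/91.
There are C(3,2) = 3 such orderings, each equally likely, so P = 3 × 9/91 = 27/91.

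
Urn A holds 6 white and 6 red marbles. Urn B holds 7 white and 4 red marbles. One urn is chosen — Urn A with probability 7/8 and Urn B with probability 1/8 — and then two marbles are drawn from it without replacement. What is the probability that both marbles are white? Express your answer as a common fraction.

217/880

From Urn A: P(both white) = (6/12)(5/11) = 5/22.
From Urn B: P(both white) = (7/11)(6/10) = 21/55.
Total probability = (7/8)(5/22) + (1/8)(21/55) = 217/880.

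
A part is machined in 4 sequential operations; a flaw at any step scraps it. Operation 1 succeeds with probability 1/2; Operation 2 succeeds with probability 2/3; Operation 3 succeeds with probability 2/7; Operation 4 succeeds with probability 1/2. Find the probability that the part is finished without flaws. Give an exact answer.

1/21

Each stage is reached only if all earlier stages succeed, so
P = 1/2 × 2/3 × 2/7 × 1/2 = 4/84 = 1/21.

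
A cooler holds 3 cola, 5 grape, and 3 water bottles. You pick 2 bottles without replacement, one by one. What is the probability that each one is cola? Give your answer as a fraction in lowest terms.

P(every draw is cola) = 3/11 × 2/10 = 6/110 = 3/55.

3/55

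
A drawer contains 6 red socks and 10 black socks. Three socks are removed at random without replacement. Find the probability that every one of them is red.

P = 6/16 × 5/15 × 4/14 = 120/3360 = 1/28.

1/28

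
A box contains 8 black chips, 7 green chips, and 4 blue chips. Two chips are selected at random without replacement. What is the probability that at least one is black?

116/171

P(no black) = 11/19 × 10/18 = 110/342 = 55/171.
P(at least one) = 1 − 55/171 = 116/171.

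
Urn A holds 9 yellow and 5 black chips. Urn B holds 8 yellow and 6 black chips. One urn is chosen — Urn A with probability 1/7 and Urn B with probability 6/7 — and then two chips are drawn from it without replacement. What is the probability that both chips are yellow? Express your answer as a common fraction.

From Urn A: P(both yellow) = (9/14)(8/13) = 36/91.
From Urn B: P(both yellow) = (8/14)(7/13) = 4/13.
Total probability = (1/7)(36/91) + (6/7)(4/13) = 204/637.

204/637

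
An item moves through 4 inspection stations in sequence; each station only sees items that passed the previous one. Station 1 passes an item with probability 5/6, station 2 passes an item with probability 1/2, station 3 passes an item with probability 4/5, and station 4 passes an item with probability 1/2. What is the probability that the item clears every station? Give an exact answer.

1/6

Multiplying along the chain,
P = 5/6 × 1/2 × 4/5 × 1/2 = 20/120 = 1/6.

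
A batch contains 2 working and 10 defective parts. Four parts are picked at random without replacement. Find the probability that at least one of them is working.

P(no working) = 10/12 × 9/11 × 8/10 × 7/9 = 5040/11880 = 14/33.
P(at least one) = 1 − 14/33 = 19/33.

19/33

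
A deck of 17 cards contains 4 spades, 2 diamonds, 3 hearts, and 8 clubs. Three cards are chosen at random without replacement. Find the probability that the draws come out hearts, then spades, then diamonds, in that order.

Multiply the probability of each draw given the previous ones:
P = 3/17 × 4/16 × 2/15 = 24/4080 = 1/170.

1/170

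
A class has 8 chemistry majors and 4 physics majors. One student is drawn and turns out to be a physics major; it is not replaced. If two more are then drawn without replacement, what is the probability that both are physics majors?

After the first draw, 3 of the remaining 11 students are physics majors.
P = 3/11 × 2/10 = 6/110 = 3/55.

3/55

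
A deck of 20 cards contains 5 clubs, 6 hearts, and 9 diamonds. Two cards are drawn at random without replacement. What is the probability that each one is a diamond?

18/95

P = 9/20 × 8/19 = 72/380 = 18/95.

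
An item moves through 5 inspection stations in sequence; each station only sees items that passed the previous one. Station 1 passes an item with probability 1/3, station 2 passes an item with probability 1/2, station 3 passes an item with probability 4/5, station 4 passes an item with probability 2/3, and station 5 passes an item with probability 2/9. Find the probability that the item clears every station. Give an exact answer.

8/405

Each stage is reached only if all earlier stages succeed, so
P = 1/3 × 1/2 × 4/5 × 2/3 × 2/9 = 16/810 = 8/405.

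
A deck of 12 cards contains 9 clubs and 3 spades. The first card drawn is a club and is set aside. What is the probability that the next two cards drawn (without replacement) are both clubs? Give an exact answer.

28/55

After the first draw, 8 of the remaining 11 cards are clubs.
P = 8/11 × 7/10 = 56/110 = 28/55.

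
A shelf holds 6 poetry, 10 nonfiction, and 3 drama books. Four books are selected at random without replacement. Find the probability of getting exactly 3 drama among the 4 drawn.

4/969

One ordering (drama drawn first) has probability 3/19 × 2/18 × 1/17 × 16/16 = 96/93024 = 1/969.
There are C(4,3) = 4 such orderings, each equally likely, so P = 4 × 1/969 = 4/969.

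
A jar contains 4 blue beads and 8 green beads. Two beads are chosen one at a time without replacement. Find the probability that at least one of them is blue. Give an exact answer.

19/33

P(no blue) = 8/12 × 7/11 = 56/132 = 14/33.
P(at least one) = 1 − 14/33 = 19/33.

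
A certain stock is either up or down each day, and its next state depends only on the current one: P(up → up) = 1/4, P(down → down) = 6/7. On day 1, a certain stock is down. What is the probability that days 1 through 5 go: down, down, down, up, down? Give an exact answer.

27/343

Day 1 is given. For each transition, use the conditional probability from the current state:
P(down | down) = 6/7; P(down | down) = 6/7; P(up | down) = 1/7; P(down | up) = 3/4.
P = 6/7 × 6/7 × 1/7 × 3/4 = 108/1372 = 27/343.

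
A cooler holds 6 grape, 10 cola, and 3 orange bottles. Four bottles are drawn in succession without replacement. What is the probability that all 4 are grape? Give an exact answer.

5/1292

P(every draw is grape) = 6/19 × 5/18 × 4/17 × 3/16 = 360/93024 = 5/1292.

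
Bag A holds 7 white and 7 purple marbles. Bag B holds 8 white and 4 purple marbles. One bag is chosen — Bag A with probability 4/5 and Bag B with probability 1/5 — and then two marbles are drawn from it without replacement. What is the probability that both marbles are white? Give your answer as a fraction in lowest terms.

From Bag A: P(both white) = (7/14)(6/13) = 3/13.
From Bag B: P(both white) = (8/12)(7/11) = 14/33.
Total probability = (4/5)(3/13) + (1/5)(14/33) = 578/2145.

578/2145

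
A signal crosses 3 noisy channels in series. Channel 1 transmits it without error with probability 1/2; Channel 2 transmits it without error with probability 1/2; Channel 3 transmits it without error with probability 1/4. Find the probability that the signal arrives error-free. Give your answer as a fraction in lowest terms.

The events are sequential, so multiply the conditional probabilities:
P = 1/2 × 1/2 × 1/4 = 1/16.

1/16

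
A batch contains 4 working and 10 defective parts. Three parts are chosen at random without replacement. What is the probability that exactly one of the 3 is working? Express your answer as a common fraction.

One ordering (working drawn first) has probability 4/14 × 10/13 × 9/12 = 360/2184 = 15/91.
There are C(3,1) = 3 such orderings, each equally likely, so P = 3 × 15/91 = 45/91.

45/91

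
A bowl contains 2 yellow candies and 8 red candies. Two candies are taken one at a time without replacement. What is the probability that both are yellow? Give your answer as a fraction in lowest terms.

P(every draw is yellow) = 2/10 × 1/9 = 2/90 = 1/45.

1/45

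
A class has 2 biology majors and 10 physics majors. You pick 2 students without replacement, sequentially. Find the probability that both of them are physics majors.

P = 10/12 × 9/11 = 90/132 = 15/22.

15/22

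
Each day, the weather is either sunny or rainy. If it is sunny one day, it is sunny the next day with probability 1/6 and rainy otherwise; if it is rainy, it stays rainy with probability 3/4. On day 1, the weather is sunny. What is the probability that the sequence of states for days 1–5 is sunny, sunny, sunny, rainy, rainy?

Day 1 is given. For each transition, use the conditional probability from the current state:
P(sunny | sunny) = 1/6; P(sunny | sunny) = 1/6; P(rainy | sunny) = 5/6; P(rainy | rainy) = 3/4.
P = 1/6 × 1/6 × 5/6 × 3/4 = 15/864 = 5/288.

5/288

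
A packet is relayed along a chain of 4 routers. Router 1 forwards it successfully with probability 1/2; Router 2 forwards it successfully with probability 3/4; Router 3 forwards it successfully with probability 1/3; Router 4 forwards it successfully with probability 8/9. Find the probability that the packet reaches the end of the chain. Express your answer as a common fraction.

The events are sequential, so multiply the conditional probabilities:
P = 1/2 × 3/4 × 1/3 × 8/9 = 24/216 = 1/9.

1/9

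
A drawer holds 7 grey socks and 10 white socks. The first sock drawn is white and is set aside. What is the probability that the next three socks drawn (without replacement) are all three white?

With the first sock removed, 9 white remain out of 16.
P = 9/16 × 8/15 × 7/14 = 504/3360 = 3/20.

3/20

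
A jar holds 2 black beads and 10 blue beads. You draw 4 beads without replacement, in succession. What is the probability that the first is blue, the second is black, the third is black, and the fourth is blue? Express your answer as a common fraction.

Multiply the probability of each draw given the previous ones:
P = 10/12 × 2/11 × 1/10 × 9/9 = 180/11880 = 1/66.

1/66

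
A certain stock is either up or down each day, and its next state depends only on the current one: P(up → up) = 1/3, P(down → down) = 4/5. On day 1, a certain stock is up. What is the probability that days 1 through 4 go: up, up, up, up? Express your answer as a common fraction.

Day 1 is given. For each transition, use the conditional probability from the current state:
P(up | up) = 1/3; P(up | up) = 1/3; P(up | up) = 1/3.
P = 1/3 × 1/3 × 1/3 = 1/27.

1/27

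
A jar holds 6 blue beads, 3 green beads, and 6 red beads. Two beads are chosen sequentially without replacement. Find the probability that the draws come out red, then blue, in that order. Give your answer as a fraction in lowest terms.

6/35

Each draw changes the counts, so multiply the conditional probabilities along the sequence:
P = 6/15 × 6/14 = 36/210 = 6/35.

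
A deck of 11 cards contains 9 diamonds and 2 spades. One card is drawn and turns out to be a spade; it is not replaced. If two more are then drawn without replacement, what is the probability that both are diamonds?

4/5

With the first card removed, 9 diamonds remain out of 10.
P = 9/10 × 8/9 = 72/90 = 4/5.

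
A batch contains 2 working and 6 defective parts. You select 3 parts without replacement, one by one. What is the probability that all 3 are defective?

5/14

P = 6/8 × 5/7 × 4/6 = 120/336 = 5/14.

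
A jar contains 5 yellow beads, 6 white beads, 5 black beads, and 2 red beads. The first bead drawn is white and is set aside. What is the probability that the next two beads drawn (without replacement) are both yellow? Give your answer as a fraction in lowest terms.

5/68

After the first draw, 5 of the remaining 17 beads are yellow.
P = 5/17 × 4/16 = 20/272 = 5/68.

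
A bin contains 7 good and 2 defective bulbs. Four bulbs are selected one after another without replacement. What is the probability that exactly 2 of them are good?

1/6

One ordering (good drawn first) has probability 7/9 × 6/8 × 2/7 × 1/6 = 84/3024 = 1/36.
There are C(4,2) = 6 such orderings, each equally likely, so P = 6 × 1/36 = 1/6.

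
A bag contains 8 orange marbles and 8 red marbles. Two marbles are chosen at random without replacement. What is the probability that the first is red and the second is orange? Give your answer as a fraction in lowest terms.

Each draw changes the counts, so multiply the conditional probabilities along the sequence:
P = 8/16 × 8/15 = 64/240 = 4/15.

4/15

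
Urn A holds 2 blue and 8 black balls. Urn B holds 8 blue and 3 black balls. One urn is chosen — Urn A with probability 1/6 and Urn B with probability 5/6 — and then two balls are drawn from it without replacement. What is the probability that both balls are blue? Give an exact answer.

1271/2970

From Urn A: P(both blue) = (2/10)(1/9) = 1/45.
From Urn B: P(both blue) = (8/11)(7/10) = 28/55.
Total probability = (1/6)(1/45) + (5/6)(28/55) = 1271/2970.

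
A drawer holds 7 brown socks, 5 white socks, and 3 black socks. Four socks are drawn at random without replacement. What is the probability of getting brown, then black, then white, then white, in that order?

Chain rule:
P = 7/15 × 3/14 × 5/13 × 4/12 = 420/32760 = 1/78.

1/78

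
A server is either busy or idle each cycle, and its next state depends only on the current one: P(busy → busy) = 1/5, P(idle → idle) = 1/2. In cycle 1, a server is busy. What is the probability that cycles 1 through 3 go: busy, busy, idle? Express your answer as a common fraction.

Cycle 1 is given. For each transition, use the conditional probability from the current state:
P(busy | busy) = 1/5; P(idle | busy) = 4/5.
P = 1/5 × 4/5 = 4/25.

4/25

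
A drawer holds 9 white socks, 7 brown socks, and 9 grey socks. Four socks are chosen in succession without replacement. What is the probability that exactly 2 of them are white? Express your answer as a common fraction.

432/1265

One ordering (white drawn first) has probability 9/25 × 8/24 × 16/23 × 15/22 = 17280/303600 = 72/1265.
There are C(4,2) = 6 such orderings, each equally likely, so P = 6 × 72/1265 = 432/1265.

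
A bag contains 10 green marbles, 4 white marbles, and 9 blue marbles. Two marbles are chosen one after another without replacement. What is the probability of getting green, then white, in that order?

20/253

Multiply the probability of each draw given the previous ones:
P = 10/23 × 4/22 = 40/506 = 20/253.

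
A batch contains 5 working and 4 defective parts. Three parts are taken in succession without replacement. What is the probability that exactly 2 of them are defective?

5/14

One ordering (defective drawn first) has probability 4/9 × 3/8 × 5/7 = 60/504 = 5/42.
There are C(3,2) = 3 such orderings, each equally likely, so P = 3 × 5/42 = 5/14.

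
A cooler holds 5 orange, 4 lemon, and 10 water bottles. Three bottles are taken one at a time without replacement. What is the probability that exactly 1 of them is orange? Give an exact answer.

455/969

One ordering (orange drawn first) has probability 5/19 × 14/18 × 13/17 = 910/5814 = 455/2907.
There are C(3,1) = 3 such orderings, each equally likely, so P = 3 × 455/2907 = 455/969.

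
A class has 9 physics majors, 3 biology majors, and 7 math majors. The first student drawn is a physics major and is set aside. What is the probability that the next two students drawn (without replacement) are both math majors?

After the first draw, 7 of the remaining 18 students are math majors.
P = 7/18 × 6/17 = 42/306 = 7/51.

7/51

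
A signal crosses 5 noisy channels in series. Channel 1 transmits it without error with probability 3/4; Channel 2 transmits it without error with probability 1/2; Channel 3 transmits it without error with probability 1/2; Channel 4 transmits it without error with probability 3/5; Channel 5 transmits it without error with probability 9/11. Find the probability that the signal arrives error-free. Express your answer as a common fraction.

81/880

Each stage is reached only if all earlier stages succeed, so
P = 3/4 × 1/2 × 1/2 × 3/5 × 9/11 = 81/880.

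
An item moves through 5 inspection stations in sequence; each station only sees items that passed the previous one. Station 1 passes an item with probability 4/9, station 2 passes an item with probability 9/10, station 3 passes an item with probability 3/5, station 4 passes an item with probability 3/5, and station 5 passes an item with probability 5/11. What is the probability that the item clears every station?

18/275

The events are sequential, so multiply the conditional probabilities:
P = 4/9 × 9/10 × 3/5 × 3/5 × 5/11 = 1620/24750 = 18/275.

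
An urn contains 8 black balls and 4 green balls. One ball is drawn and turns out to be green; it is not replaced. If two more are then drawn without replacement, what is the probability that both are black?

28/55

With the first ball removed, 8 black remain out of 11.
P = 8/11 × 7/10 = 56/110 = 28/55.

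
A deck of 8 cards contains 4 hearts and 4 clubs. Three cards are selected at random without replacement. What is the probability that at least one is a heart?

13/14

P(no hearts) = 4/8 × 3/7 × 2/6 = 24/336 = 1/14.
P(at least one) = 1 − 1/14 = 13/14.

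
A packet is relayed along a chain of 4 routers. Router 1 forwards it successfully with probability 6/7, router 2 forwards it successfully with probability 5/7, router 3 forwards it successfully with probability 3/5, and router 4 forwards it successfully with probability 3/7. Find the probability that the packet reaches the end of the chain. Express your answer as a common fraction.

54/343

The events are sequential, so multiply the conditional probabilities:
P = 6/7 × 5/7 × 3/5 × 3/7 = 270/1715 = 54/343.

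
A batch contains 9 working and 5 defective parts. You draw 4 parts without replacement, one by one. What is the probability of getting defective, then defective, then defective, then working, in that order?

45/2002

Chain rule:
P = 5/14 × 4/13 × 3/12 × 9/11 = 540/24024 = 45/2002.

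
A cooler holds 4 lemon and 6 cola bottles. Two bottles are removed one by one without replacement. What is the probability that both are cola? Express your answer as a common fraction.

1/3

P(all cola) = 6/10 × 5/9 = 30/90 = 1/3.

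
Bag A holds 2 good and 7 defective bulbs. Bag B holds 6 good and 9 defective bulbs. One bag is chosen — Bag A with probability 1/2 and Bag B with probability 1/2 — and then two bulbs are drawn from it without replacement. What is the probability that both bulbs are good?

From Bag A: P(both good) = (2/9)(1/8) = 1/36.
From Bag B: P(both good) = (6/15)(5/14) = 1/7.
Total probability = (1/2)(1/36) + (1/2)(1/7) = 43/504.

43/504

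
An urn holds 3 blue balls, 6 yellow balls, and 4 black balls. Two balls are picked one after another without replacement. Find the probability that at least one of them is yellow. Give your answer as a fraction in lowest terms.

19/26

P(no yellow) = 7/13 × 6/12 = 42/156 = 7/26.
P(at least one) = 1 − 7/26 = 19/26.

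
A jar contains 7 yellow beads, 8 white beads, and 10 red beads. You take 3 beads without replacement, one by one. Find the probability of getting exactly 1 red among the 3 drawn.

One ordering (red drawn first) has probability 10/25 × 15/24 × 14/23 = 2100/13800 = 7/46.
There are C(3,1) = 3 such orderings, each equally likely, so P = 3 × 7/46 = 21/46.

21/46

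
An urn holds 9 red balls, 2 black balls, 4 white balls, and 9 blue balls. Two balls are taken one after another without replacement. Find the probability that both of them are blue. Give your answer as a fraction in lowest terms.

P = 9/24 × 8/23 = 72/552 = 3/23.

3/23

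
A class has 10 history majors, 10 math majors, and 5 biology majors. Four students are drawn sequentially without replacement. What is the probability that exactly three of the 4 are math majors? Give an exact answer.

One ordering (math majors drawn first) has probability 10/25 × 9/24 × 8/23 × 15/22 = 10800/303600 = 9/253.
There are C(4,3) = 4 such orderings, each equally likely, so P = 4 × 9/253 = 36/253.

36/253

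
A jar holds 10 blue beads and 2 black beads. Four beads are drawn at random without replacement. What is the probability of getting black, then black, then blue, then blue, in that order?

Chain rule:
P = 2/12 × 1/11 × 10/10 × 9/9 = 180/11880 = 1/66.

1/66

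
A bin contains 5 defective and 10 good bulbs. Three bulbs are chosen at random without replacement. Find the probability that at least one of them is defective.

P(no defective) = 10/15 × 9/14 × 8/13 = 720/2730 = 24/91.
P(at least one) = 1 − 24/91 = 67/91.

67/91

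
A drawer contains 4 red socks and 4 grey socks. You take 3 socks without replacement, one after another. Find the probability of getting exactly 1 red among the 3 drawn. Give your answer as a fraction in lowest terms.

One ordering (red drawn first) has probability 4/8 × 4/7 × 3/6 = 48/336 = 1/7.
There are C(3,1) = 3 such orderings, each equally likely, so P = 3 × 1/7 = 3/7.

3/7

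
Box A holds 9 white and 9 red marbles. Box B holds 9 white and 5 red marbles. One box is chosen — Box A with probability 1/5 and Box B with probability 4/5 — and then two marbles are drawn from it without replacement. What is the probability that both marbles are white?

2812/7735

From Box A: P(both white) = (9/18)(8/17) = 4/17.
From Box B: P(both white) = (9/14)(8/13) = 36/91.
Total probability = (1/5)(4/17) + (4/5)(36/91) = 2812/7735.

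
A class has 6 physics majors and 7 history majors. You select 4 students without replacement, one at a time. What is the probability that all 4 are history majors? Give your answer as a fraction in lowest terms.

7/143

P(every draw is a history major) = 7/13 × 6/12 × 5/11 × 4/10 = 840/17160 = 7/143.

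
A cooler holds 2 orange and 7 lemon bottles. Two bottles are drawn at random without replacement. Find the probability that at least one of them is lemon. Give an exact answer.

35/36

P(no lemon) = 2/9 × 1/8 = 2/72 = 1/36.
P(at least one) = 1 − 1/36 = 35/36.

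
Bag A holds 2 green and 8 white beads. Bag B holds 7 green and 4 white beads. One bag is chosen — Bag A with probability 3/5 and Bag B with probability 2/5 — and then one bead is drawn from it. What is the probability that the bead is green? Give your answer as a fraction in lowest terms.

From Bag A: P(green) = 2/10.
From Bag B: P(green) = 7/11.
Total probability = (3/5)(2/10) + (2/5)(7/11) = 103/275.

103/275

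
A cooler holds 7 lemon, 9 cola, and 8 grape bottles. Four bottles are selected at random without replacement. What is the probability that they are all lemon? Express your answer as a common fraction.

P(every draw is lemon) = 7/24 × 6/23 × 5/22 × 4/21 = 840/255024 = 5/1518.

5/1518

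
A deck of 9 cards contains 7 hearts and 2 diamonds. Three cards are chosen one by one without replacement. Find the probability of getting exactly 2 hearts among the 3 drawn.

1/2

One ordering (hearts drawn first) has probability 7/9 × 6/8 × 2/7 = 84/504 = 1/6.
There are C(3,2) = 3 such orderings, each equally likely, so P = 3 × 1/6 = 1/2.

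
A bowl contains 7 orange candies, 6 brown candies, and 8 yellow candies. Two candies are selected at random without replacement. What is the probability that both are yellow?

2/15

P(every draw is yellow) = 8/21 × 7/20 = 56/420 = 2/15.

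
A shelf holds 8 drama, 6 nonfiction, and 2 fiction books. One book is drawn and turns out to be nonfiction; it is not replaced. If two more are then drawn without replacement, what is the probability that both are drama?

4/15

With the first book removed, 8 drama remain out of 15.
P = 8/15 × 7/14 = 56/210 = 4/15.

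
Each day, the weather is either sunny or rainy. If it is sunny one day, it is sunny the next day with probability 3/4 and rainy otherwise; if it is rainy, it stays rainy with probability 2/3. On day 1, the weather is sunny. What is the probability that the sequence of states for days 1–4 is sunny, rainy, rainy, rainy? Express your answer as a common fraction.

Day 1 is given. For each transition, use the conditional probability from the current state:
P(rainy | sunny) = 1/4; P(rainy | rainy) = 2/3; P(rainy | rainy) = 2/3.
P = 1/4 × 2/3 × 2/3 = 4/36 = 1/9.

1/9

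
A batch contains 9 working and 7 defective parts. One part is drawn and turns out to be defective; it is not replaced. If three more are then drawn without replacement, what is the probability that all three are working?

12/65

After the first draw, 9 of the remaining 15 parts are working.
P = 9/15 × 8/14 × 7/13 = 504/2730 = 12/65.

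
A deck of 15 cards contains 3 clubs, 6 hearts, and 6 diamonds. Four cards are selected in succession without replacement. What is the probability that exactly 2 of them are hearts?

36/91

One ordering (hearts drawn first) has probability 6/15 × 5/14 × 9/13 × 8/12 = 2160/32760 = 6/91.
There are C(4,2) = 6 such orderings, each equally likely, so P = 6 × 6/91 = 36/91.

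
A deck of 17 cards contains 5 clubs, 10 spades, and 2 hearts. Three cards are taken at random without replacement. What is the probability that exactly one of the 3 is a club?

33/68

One ordering (a club drawn first) has probability 5/17 × 12/16 × 11/15 = 660/4080 = 11/68.
There are C(3,1) = 3 such orderings, each equally likely, so P = 3 × 11/68 = 33/68.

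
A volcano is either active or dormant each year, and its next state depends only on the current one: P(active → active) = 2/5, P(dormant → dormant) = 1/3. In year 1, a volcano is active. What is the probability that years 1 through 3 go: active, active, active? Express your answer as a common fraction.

Year 1 is given. For each transition, use the conditional probability from the current state:
P(active | active) = 2/5; P(active | active) = 2/5.
P = 2/5 × 2/5 = 4/25.

4/25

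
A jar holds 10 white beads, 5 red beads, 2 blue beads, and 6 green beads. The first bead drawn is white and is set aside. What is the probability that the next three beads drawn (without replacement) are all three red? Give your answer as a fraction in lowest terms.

1/154

With the first bead removed, 5 red remain out of 22.
P = 5/22 × 4/21 × 3/20 = 60/9240 = 1/154.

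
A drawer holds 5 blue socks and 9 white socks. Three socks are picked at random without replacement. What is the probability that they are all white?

3/13

P(all white) = 9/14 × 8/13 × 7/12 = 504/2184 = 3/13.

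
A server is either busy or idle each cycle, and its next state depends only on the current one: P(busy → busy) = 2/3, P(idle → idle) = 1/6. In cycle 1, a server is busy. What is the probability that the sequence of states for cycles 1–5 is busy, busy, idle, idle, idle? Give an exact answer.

Cycle 1 is given. For each transition, use the conditional probability from the current state:
P(busy | busy) = 2/3; P(idle | busy) = 1/3; P(idle | idle) = 1/6; P(idle | idle) = 1/6.
P = 2/3 × 1/3 × 1/6 × 1/6 = 2/324 = 1/162.

1/162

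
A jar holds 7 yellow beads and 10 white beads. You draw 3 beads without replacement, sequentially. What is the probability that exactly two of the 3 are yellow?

21/68

One ordering (yellow drawn first) has probability 7/17 × 6/16 × 10/15 = 420/4080 = 7/68.
There are C(3,2) = 3 such orderings, each equally likely, so P = 3 × 7/68 = 21/68.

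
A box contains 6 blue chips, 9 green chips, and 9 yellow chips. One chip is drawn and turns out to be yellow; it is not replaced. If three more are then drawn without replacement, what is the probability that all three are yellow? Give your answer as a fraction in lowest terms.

8/253

With the first chip removed, 8 yellow remain out of 23.
P = 8/23 × 7/22 × 6/21 = 336/10626 = 8/253.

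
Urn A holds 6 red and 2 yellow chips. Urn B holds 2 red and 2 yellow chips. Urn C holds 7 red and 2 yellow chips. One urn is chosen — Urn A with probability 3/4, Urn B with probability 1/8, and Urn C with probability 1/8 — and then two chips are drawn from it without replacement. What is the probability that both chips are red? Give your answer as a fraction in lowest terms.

From Urn A: P(both red) = (6/8)(5/7) = 15/28.
From Urn B: P(both red) = (2/4)(1/3) = 1/6.
From Urn C: P(both red) = (7/9)(6/8) = 7/12.
Total probability = (3/4)(15/28) + (1/8)(1/6) + (1/8)(7/12) = 111/224.

111/224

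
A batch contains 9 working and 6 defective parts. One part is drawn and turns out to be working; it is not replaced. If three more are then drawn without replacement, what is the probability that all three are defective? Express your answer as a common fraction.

With the first part removed, 6 defective remain out of 14.
P = 6/14 × 5/13 × 4/12 = 120/2184 = 5/91.

5/91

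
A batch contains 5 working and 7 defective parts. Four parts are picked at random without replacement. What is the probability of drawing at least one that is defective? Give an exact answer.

98/99

P(no defective) = 5/12 × 4/11 × 3/10 × 2/9 = 120/11880 = 1/99.
P(at least one) = 1 − 1/99 = 98/99.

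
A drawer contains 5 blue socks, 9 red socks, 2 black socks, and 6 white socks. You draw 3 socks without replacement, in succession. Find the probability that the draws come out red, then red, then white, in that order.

18/385

Multiply the probability of each draw given the previous ones:
P = 9/22 × 8/21 × 6/20 = 432/9240 = 18/385.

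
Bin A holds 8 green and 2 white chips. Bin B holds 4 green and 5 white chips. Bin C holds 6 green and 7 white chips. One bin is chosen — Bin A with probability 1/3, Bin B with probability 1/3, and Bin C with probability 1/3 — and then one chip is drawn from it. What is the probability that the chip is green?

998/1755

From Bin A: P(green) = 8/10.
From Bin B: P(green) = 4/9.
From Bin C: P(green) = 6/13.
Total probability = (1/3)(8/10) + (1/3)(4/9) + (1/3)(6/13) = 998/1755.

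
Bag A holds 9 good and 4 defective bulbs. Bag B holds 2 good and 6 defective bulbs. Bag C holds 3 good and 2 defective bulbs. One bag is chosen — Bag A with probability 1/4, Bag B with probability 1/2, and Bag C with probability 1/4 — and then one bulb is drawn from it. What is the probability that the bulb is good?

From Bag A: P(good) = 9/13.
From Bag B: P(good) = 2/8.
From Bag C: P(good) = 3/5.
Total probability = (1/4)(9/13) + (1/2)(2/8) + (1/4)(3/5) = 233/520.

233/520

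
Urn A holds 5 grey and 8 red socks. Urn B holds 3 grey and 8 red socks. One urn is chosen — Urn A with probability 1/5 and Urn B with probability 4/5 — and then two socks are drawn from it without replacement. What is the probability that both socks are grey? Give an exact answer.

From Urn A: P(both grey) = (5/13)(4/12) = 5/39.
From Urn B: P(both grey) = (3/11)(2/10) = 3/55.
Total probability = (1/5)(5/39) + (4/5)(3/55) = 743/10725.

743/10725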